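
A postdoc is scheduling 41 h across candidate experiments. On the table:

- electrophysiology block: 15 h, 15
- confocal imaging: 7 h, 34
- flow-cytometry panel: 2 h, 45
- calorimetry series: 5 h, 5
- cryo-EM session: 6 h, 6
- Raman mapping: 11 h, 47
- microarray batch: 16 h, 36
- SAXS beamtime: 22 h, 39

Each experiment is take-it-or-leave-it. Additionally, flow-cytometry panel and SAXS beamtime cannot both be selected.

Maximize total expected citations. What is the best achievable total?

Taking confocal imaging + flow-cytometry panel + calorimetry series + Raman mapping + microarray batch: 41 h used, 167 in expected citations.
Nothing else feasible within 41 h beats 167.

167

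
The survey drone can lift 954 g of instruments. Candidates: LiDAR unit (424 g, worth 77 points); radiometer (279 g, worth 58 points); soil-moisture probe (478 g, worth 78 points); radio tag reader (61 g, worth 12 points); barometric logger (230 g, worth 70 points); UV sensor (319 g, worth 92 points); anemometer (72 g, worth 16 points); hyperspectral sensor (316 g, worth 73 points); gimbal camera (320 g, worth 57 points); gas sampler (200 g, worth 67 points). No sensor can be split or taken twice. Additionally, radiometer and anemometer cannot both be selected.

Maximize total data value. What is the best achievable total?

By data value per g: gas sampler 0.34, barometric logger 0.30, UV sensor 0.29 lead.
Taking radio tag reader + barometric logger + UV sensor + anemometer + gas sampler: 882 g used, 257 in data value.
Next best is barometric logger + UV sensor + anemometer + hyperspectral sensor at 251 (937 g) — short by 6.

257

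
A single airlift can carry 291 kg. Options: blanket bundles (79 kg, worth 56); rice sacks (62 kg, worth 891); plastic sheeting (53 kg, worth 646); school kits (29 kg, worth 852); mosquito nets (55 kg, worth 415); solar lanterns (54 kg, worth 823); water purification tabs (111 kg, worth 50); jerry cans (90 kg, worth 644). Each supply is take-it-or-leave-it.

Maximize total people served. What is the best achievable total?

Filling by ratio: rice sacks + plastic sheeting + school kits + mosquito nets + solar lanterns for 3627, with 38 kg left unused.
The 55 kg tied up in mosquito nets is better spent on jerry cans — total rises to 3856 (288 kg).
Nothing else within 291 kg beats 3856.

3856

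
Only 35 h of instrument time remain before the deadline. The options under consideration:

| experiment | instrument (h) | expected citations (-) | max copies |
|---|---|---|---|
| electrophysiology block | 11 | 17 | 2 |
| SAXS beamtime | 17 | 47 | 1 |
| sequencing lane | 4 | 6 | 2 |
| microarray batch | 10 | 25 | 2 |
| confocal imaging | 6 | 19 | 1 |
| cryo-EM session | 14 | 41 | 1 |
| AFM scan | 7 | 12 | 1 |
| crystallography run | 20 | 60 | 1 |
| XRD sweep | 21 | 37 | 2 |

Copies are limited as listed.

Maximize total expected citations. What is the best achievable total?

101

Ranking by ratio (expected citations/h): confocal imaging 3.17, crystallography run 3.00, cryo-EM session 2.93, SAXS beamtime 2.76.
Taking the top-ratio experiments first gives confocal imaging + AFM scan + crystallography run for 91 (33 h).
Replace confocal imaging and AFM scan with cryo-EM session: the trade gains 10 net, giving 101 at 34 h.
Every other selection either busts 35 h or exceeds an availability limit or fails to beat 101.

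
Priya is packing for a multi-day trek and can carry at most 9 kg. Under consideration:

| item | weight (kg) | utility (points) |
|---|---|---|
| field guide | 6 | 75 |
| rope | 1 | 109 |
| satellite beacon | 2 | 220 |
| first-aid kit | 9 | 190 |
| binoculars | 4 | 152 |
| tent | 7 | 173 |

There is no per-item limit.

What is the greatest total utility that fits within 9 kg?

989

Rope + 4×satellite beacon uses 9 of the 9 kg and totals 989.
That's the maximum — no swap from here does better than 989.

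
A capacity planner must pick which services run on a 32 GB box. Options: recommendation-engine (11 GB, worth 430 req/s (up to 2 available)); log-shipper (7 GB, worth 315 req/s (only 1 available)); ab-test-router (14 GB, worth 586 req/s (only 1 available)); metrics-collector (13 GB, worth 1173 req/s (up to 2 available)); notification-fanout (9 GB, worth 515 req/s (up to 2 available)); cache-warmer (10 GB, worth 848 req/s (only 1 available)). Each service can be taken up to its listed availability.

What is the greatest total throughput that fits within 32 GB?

2536

By throughput per GB: metrics-collector 90.23, cache-warmer 84.80, notification-fanout 57.22 lead.
A density-first pass picks 2×metrics-collector — 2346 at 26 GB.
Replace metrics-collector with notification-fanout + cache-warmer: the trade gains 190 net, giving 2536 at 32 GB.
Nothing else within 32 GB beats 2536.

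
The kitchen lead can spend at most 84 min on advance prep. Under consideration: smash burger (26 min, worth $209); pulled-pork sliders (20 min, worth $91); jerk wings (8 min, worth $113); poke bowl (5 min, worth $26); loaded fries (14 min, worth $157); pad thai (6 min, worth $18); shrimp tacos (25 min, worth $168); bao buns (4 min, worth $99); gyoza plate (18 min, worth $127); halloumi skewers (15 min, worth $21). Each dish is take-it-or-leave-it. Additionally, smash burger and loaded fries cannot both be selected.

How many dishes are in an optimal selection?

The maximum profit within 84 min is 716.
smash burger + jerk wings + shrimp tacos + bao buns + gyoza plate hits 716 at 81 min.
Every optimal selection uses 5 dishes.

5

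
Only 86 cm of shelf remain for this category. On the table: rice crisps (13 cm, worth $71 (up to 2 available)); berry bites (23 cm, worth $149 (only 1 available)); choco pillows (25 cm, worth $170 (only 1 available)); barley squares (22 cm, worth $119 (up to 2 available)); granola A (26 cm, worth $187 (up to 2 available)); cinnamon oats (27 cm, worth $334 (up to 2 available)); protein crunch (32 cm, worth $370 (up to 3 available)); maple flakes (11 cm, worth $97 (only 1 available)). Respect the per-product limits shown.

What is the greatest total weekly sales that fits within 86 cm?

1038

Taking 2×cinnamon oats + protein crunch: 86 cm used, 1038 in weekly sales.
No other feasible combination exceeds 1038.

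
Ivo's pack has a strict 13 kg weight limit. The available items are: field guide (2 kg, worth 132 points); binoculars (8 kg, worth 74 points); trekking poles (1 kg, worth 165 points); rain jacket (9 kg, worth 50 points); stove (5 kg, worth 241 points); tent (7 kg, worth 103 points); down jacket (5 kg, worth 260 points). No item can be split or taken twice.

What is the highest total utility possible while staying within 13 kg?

798

By utility per kg: trekking poles 165.00, field guide 66.00, down jacket 52.00 lead.
Best packing: field guide + trekking poles + stove + down jacket — 13 kg, 798 total.
No other feasible combination exceeds 798.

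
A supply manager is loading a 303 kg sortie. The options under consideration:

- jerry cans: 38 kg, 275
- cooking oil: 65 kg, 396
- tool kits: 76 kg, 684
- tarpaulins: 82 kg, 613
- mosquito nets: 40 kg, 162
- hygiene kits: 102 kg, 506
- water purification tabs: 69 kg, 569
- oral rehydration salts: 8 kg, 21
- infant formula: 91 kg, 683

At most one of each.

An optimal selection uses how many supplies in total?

4

The maximum people served within 303 kg is 2332.
One optimal bundle: cooking oil + tool kits + water purification tabs + infant formula (301 kg).
Any selection reaching 2332 contains exactly 4 supplies.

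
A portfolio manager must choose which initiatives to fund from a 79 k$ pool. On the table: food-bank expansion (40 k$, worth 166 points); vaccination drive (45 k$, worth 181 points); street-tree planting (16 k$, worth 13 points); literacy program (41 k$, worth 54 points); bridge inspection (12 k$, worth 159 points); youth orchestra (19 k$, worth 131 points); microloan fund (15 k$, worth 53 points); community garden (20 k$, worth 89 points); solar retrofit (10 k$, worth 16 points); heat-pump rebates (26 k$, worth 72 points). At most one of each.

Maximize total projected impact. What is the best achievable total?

471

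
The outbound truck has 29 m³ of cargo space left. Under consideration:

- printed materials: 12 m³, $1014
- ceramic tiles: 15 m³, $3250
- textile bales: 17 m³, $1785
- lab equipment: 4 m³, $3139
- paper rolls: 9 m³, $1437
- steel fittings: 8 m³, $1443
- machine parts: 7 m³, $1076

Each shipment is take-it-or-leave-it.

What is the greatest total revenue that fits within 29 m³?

Ceramic tiles + lab equipment + steel fittings uses 27 of the 29 m³ and totals 7832.
Runner-up ceramic tiles + lab equipment + paper rolls tops out at 7826.

7832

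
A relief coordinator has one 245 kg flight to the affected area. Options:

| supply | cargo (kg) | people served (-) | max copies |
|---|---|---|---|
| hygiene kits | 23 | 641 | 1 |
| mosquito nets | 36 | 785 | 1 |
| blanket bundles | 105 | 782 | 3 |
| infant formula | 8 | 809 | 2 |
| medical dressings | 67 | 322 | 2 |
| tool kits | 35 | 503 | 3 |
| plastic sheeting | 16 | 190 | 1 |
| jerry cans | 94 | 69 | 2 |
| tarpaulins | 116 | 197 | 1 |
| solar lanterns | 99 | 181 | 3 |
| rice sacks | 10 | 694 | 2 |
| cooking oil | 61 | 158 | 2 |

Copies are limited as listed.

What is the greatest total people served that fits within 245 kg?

6131

Taking hygiene kits + mosquito nets + 2×infant formula + 3×tool kits + plastic sheeting + 2×rice sacks: 216 kg used, 6131 in people served.
No other feasible combination exceeds 6131.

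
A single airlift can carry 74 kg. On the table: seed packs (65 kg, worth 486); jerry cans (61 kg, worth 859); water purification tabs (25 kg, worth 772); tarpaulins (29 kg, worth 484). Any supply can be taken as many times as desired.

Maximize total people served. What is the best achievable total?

1544

Best packing: 2×water purification tabs — 50 kg, 1544 total.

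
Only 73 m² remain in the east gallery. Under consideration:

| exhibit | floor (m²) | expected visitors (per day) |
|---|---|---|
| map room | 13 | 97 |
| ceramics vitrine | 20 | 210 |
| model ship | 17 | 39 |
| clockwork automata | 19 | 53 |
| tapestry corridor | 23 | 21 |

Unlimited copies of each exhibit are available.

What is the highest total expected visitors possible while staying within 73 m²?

727

Ranking by ratio (expected visitors/m²): ceramics vitrine 10.50, map room 7.46, clockwork automata 2.79, model ship 2.29.
Best packing: map room + 3×ceramics vitrine — 73 m², 727 total.
Nothing else within 73 m² beats 727.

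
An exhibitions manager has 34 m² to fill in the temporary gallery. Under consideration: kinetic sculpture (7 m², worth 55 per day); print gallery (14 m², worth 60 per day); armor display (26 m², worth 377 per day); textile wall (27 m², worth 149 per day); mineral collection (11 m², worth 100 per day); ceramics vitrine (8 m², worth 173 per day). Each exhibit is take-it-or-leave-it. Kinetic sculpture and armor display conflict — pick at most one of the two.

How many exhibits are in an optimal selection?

Best achievable expected visitors is 550.
One optimal bundle: armor display + ceramics vitrine (34 m²).
Every optimal selection uses 2 exhibits.

2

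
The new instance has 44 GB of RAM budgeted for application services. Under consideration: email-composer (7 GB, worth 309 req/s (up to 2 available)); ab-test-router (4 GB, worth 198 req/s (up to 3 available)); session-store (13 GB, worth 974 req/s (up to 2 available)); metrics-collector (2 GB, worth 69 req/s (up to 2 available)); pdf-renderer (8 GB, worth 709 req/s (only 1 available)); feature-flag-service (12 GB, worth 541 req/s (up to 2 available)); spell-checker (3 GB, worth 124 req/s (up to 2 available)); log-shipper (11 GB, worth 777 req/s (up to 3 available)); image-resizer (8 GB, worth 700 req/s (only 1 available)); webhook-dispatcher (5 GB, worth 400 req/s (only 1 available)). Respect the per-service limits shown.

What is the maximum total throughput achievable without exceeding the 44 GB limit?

Taking the top-ratio services first gives 2×ab-test-router + session-store + metrics-collector + pdf-renderer + image-resizer + webhook-dispatcher for 3248 (44 GB).
The 13 GB tied up in 2×ab-test-router and webhook-dispatcher is better spent on session-store — total rises to 3426 (44 GB).
That's the maximum — no swap from here does better than 3426.

3426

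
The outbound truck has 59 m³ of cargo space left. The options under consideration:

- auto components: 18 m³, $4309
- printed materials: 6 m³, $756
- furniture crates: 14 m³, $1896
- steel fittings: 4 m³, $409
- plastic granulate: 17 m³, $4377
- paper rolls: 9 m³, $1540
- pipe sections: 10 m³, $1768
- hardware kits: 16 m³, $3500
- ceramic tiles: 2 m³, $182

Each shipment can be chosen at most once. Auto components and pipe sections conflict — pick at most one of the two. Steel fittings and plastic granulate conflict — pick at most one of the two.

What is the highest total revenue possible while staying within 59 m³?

13124

Auto components + printed materials + plastic granulate + hardware kits + ceramic tiles uses 59 of the 59 m³ and totals 13124.
Next best is auto components + printed materials + plastic granulate + hardware kits at 12942 (57 m³) — short by 182.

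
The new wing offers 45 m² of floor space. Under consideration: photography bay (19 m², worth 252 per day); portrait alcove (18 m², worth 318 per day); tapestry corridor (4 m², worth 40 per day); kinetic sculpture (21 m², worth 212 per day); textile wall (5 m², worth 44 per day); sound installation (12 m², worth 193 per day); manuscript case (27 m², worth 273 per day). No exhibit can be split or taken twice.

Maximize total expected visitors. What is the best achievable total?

A density-first pass picks portrait alcove + tapestry corridor + textile wall + sound installation — 595 at 39 m².
Replace tapestry corridor and sound installation with photography bay: the trade gains 19 net, giving 614 at 42 m².
The closest alternative, photography bay + portrait alcove + tapestry corridor, reaches only 610.

614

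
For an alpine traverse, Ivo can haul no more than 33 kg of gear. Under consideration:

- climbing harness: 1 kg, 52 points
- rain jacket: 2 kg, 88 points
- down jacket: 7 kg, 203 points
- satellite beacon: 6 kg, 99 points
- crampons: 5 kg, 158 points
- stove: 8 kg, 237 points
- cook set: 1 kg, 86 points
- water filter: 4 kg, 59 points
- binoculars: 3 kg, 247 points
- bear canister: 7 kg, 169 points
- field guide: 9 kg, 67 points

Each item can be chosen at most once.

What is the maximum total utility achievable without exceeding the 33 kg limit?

Density check — cook set 86.00, binoculars 82.33, climbing harness 52.00, rain jacket 44.00 are the best per kg.
Taking the top-ratio items first gives climbing harness + rain jacket + down jacket + satellite beacon + crampons + stove + cook set + binoculars for 1170 (33 kg).
Dropping climbing harness and satellite beacon frees 7 kg; slotting in bear canister (7 kg) lifts the total to 1188 at 33 kg.
An exhaustive check of the 2048 subsets confirms 1188.

1188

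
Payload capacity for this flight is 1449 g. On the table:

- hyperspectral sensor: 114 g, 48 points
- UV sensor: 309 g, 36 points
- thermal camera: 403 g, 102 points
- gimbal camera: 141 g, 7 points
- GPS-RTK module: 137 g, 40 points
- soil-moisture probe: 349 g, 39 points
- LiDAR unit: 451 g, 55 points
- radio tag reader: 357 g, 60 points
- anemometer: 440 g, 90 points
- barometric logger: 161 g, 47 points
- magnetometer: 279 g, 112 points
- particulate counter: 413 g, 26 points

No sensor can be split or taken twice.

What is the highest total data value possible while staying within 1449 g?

399

A density-first pass picks hyperspectral sensor + UV sensor + thermal camera + GPS-RTK module + barometric logger + magnetometer — 385 at 1403 g.
Dropping UV sensor and GPS-RTK module frees 446 g; slotting in anemometer (440 g) lifts the total to 399 at 1397 g.
Next best is hyperspectral sensor + thermal camera + GPS-RTK module + anemometer + magnetometer at 392 (1373 g) — short by 7.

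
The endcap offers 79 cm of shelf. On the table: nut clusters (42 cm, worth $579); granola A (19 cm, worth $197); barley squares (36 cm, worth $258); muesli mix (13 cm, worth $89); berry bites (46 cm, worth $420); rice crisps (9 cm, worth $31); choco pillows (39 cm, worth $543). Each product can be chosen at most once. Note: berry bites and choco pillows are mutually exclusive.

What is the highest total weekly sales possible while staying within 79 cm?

865

Density check — choco pillows 13.92, nut clusters 13.79, granola A 10.37, berry bites 9.13 are the best per cm.
Filling by ratio: granola A + muesli mix + choco pillows for 829, with 8 cm left unused.
Dropping choco pillows frees 39 cm; slotting in nut clusters (42 cm) lifts the total to 865 at 74 cm.
An exhaustive check of the 128 subsets confirms 865.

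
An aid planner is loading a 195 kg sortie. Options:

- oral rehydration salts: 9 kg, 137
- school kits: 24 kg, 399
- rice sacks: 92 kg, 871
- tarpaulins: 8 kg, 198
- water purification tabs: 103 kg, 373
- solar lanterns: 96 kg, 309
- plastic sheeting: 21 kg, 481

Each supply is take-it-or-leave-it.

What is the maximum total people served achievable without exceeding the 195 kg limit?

Taking oral rehydration salts + school kits + rice sacks + tarpaulins + plastic sheeting: 154 kg used, 2086 in people served.

2086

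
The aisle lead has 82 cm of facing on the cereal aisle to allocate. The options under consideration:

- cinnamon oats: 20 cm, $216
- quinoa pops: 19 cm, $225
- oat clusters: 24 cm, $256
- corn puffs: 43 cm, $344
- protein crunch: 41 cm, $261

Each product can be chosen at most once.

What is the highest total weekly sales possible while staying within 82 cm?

The ratio heuristic lands on cinnamon oats + quinoa pops + oat clusters (697) but leaves 19 cm idle.
The 24 cm tied up in oat clusters is better spent on corn puffs — total rises to 785 (82 cm).

785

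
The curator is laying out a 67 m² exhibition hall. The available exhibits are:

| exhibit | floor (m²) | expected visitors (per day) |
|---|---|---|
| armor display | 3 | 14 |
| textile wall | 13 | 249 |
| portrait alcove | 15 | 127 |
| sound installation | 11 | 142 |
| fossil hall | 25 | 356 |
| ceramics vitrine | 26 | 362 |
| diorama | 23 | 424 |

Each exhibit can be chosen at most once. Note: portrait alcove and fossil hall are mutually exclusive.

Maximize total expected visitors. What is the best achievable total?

1049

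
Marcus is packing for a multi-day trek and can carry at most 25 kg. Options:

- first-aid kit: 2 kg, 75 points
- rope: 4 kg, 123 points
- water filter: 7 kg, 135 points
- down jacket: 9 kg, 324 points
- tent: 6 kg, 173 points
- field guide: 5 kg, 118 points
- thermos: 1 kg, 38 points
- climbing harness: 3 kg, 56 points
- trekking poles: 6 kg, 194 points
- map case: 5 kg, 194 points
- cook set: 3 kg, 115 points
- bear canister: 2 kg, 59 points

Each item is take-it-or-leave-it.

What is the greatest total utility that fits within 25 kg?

The ratio heuristic lands on first-aid kit + rope + down jacket + thermos + map case + cook set (869) but leaves 1 kg idle.
Dropping rope and thermos frees 5 kg; slotting in trekking poles (6 kg) lifts the total to 902 at 25 kg.
An exhaustive check of the 4096 subsets confirms 902.

902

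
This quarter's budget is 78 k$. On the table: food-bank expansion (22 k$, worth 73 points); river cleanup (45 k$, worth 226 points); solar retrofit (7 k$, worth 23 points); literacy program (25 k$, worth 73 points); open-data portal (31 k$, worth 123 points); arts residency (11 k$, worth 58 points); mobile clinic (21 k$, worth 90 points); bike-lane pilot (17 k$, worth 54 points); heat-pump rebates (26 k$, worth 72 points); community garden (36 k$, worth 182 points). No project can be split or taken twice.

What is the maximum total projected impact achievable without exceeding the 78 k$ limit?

Ranking by ratio (projected impact/k$): arts residency 5.27, community garden 5.06, river cleanup 5.02, mobile clinic 4.29.
Taking the top-ratio projects first gives solar retrofit + arts residency + mobile clinic + community garden for 353 (75 k$).
Dropping solar retrofit and community garden frees 43 k$; slotting in river cleanup (45 k$) lifts the total to 374 at 77 k$.

374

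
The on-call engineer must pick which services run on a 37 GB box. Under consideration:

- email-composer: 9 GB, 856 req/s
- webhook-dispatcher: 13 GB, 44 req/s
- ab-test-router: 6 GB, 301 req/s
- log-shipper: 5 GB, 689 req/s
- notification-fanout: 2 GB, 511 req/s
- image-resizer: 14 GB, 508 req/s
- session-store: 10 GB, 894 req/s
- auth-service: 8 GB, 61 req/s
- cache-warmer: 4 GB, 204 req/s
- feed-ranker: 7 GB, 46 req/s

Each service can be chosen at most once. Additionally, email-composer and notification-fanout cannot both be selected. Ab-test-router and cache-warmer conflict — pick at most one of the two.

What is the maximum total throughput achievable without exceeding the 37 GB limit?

Taking ab-test-router + log-shipper + notification-fanout + image-resizer + session-store: 37 GB used, 2903 in throughput.
Next best is log-shipper + notification-fanout + image-resizer + session-store + cache-warmer at 2806 (35 GB) — short by 97.

2903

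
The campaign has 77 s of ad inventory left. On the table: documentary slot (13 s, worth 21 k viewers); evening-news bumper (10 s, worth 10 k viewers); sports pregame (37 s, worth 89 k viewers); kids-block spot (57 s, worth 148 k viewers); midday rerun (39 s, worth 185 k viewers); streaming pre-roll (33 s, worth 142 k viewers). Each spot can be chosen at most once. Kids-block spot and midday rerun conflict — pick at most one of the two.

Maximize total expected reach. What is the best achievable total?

Best packing: midday rerun + streaming pre-roll — 72 s, 327 total.

327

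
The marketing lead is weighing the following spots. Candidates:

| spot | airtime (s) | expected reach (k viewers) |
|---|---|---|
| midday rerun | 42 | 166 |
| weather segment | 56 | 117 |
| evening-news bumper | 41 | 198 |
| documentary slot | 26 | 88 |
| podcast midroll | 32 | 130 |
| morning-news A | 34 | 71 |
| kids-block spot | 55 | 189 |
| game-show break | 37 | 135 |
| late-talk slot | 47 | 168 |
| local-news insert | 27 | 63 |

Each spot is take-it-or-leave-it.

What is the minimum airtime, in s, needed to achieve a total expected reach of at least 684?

175

Need the lightest bundle worth ≥ 684.
Taking midday rerun + evening-news bumper + kids-block spot + game-show break gives 688 (≥ 684) for 175 s.
Below 175 s the best achievable stays under 684.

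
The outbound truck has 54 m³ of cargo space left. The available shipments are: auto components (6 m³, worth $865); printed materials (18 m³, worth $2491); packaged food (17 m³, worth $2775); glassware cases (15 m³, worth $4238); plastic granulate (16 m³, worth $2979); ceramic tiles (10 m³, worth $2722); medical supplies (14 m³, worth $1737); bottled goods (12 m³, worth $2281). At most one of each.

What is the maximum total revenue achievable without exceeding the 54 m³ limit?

By revenue per m³: glassware cases 282.53, ceramic tiles 272.20, bottled goods 190.08, plastic granulate 186.19 lead.
Glassware cases + plastic granulate + ceramic tiles + bottled goods uses 53 of the 54 m³ and totals 12220.
Runner-up packaged food + glassware cases + ceramic tiles + bottled goods tops out at 12016.

12220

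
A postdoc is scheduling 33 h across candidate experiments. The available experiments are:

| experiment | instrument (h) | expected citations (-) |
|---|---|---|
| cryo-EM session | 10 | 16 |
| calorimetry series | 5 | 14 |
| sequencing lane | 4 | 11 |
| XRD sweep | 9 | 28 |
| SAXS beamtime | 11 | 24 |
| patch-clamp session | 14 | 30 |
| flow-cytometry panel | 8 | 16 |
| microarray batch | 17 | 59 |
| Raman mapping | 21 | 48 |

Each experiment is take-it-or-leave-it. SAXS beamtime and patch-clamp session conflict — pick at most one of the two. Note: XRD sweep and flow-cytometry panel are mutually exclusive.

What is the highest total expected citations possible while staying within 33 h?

101

Best packing: calorimetry series + XRD sweep + microarray batch — 31 h, 101 total.
That's the maximum — no feasible swap from here does better than 101.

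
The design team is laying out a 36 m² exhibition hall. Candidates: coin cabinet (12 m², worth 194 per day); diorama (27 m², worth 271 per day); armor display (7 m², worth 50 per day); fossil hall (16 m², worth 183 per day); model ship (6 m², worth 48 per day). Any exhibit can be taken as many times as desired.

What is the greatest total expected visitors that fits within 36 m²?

582

Density check — coin cabinet 16.17, fossil hall 11.44, diorama 10.04 are the best per m².
Taking 3×coin cabinet: 36 m² used, 582 in expected visitors.
That's the maximum — no swap from here does better than 582.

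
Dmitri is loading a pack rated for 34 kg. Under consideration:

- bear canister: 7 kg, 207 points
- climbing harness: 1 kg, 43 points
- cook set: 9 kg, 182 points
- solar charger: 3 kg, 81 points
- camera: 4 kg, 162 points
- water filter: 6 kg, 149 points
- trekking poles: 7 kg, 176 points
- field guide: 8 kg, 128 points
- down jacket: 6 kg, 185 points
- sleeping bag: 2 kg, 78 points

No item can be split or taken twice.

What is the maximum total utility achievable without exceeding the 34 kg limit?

1003

The ratio heuristic lands on bear canister + climbing harness + solar charger + camera + trekking poles + down jacket + sleeping bag (932) but leaves 4 kg idle.
Replace sleeping bag with water filter: the trade gains 71 net, giving 1003 at 34 kg.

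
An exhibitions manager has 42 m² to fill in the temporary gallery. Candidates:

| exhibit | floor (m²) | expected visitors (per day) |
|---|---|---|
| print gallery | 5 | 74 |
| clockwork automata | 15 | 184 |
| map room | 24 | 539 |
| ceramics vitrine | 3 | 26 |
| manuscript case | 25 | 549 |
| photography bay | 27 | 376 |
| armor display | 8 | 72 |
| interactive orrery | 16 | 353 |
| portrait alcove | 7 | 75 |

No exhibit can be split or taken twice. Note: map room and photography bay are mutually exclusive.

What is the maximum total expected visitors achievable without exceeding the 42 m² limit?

902

Density check — map room 22.46, interactive orrery 22.06, manuscript case 21.96 are the best per m².
Greedy by ratio would take map room + interactive orrery: 40 m² used, total 892.
Dropping map room frees 24 m²; slotting in manuscript case (25 m²) lifts the total to 902 at 41 m².
Nothing else feasible within 42 m² beats 902.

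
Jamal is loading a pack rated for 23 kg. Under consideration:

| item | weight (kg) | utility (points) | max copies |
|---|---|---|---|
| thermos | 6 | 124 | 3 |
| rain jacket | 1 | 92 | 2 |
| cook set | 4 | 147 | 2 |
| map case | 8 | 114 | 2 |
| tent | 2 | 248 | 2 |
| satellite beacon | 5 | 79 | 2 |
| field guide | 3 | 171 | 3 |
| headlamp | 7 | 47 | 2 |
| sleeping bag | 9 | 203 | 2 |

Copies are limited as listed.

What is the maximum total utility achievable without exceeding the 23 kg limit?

1487

Ranking by ratio (utility/kg): tent 124.00, rain jacket 92.00, field guide 57.00, cook set 36.75.
The ratio ordering already packs tightly: 2×rain jacket + 2×cook set + 2×tent + 3×field guide, 23 kg, 1487.
Every other selection either busts 23 kg or exceeds an availability limit or fails to beat 1487.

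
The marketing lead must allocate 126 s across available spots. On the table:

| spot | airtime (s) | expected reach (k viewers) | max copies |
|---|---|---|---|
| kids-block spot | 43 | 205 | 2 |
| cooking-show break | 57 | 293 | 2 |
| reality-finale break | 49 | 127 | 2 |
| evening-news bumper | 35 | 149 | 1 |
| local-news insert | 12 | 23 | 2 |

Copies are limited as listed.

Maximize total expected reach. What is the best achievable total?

609

Taking 2×cooking-show break + local-news insert: 126 s used, 609 in expected reach.
No other feasible combination exceeds 609.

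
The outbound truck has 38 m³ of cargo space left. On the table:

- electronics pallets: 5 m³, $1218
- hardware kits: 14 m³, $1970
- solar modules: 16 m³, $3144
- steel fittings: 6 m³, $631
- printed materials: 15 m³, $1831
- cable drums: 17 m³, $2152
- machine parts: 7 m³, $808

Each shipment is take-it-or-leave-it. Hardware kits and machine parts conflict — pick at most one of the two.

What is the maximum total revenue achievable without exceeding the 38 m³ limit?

6514

Filling by ratio: electronics pallets + hardware kits + solar modules for 6332, with 3 m³ left unused.
The 14 m³ tied up in hardware kits is better spent on cable drums — total rises to 6514 (38 m³).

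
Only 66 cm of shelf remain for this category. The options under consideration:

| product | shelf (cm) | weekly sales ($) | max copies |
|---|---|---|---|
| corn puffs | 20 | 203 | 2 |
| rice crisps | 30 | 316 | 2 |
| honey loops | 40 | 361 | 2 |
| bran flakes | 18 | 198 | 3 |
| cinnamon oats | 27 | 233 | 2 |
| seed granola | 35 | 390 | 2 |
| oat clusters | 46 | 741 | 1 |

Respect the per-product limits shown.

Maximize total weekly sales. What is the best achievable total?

By weekly sales per cm: oat clusters 16.11, seed granola 11.14, bran flakes 11.00, rice crisps 10.53 lead.
A density-first pass picks bran flakes + oat clusters — 939 at 64 cm.
The 18 cm tied up in bran flakes is better spent on corn puffs — total rises to 944 (66 cm).

944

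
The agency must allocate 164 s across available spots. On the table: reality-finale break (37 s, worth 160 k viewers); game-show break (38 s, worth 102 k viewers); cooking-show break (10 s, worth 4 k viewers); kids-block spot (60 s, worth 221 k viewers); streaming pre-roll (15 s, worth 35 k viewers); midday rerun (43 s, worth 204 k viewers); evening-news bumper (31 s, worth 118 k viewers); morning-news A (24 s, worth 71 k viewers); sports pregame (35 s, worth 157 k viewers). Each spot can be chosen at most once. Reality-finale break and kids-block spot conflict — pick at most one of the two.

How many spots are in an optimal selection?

The maximum expected reach within 164 s is 674.
reality-finale break + streaming pre-roll + midday rerun + evening-news bumper + sports pregame hits 674 at 161 s.
All optima have 5 spots.

5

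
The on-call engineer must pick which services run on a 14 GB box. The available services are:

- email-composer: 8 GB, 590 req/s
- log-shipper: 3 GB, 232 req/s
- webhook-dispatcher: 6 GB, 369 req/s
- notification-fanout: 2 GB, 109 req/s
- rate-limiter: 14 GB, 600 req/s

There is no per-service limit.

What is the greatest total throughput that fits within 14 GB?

1054

Ranking by ratio (throughput/GB): log-shipper 77.33, email-composer 73.75, webhook-dispatcher 61.50.
A density-first pass picks 4×log-shipper + notification-fanout — 1037 at 14 GB.
Replace 2×log-shipper and notification-fanout with email-composer: the trade gains 17 net, giving 1054 at 14 GB.
Nothing else within 14 GB beats 1054.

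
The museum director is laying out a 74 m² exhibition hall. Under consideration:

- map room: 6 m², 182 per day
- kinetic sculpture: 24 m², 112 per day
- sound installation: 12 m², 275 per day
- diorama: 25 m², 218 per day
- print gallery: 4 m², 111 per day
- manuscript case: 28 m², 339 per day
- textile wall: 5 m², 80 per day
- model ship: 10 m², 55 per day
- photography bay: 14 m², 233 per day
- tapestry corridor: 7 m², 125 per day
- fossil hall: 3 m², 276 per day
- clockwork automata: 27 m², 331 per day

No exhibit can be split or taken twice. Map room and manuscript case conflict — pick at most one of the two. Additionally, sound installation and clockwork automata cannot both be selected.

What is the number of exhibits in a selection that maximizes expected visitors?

7

Optimal total is 1439.
For example sound installation + print gallery + manuscript case + textile wall + photography bay + tapestry corridor + fossil hall achieves it, using 73 m².
Any selection reaching 1439 contains exactly 7 exhibits.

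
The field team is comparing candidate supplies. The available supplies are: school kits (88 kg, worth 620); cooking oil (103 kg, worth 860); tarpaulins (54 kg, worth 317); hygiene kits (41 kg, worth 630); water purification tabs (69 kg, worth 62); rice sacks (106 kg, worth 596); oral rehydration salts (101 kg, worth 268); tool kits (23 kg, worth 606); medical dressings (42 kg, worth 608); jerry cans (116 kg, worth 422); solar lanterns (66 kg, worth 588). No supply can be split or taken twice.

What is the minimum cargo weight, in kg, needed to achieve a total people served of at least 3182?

275

Minimise kg subject to total people served ≥ 3182.
cooking oil + hygiene kits + tool kits + medical dressings + solar lanterns: 3292 people served at 275 kg.
Below 275 kg the best achievable stays under 3182.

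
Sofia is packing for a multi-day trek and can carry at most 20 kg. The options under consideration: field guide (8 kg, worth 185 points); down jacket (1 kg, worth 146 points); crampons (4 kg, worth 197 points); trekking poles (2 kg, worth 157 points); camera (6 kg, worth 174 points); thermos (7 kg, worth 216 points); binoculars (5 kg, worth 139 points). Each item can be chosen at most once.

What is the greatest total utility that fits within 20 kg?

890

By utility per kg: down jacket 146.00, trekking poles 78.50, crampons 49.25 lead.
Down jacket + crampons + trekking poles + camera + thermos uses 20 of the 20 kg and totals 890.
Runner-up down jacket + crampons + trekking poles + thermos + binoculars tops out at 855.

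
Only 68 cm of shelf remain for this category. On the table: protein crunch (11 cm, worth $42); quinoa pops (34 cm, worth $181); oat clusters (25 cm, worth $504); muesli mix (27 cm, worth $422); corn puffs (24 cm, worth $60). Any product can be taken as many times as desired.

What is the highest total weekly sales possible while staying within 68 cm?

Ranking by ratio (weekly sales/cm): oat clusters 20.16, muesli mix 15.63, quinoa pops 5.32, protein crunch 3.82.
Taking protein crunch + 2×oat clusters: 61 cm used, 1050 in weekly sales.
Nothing else within 68 cm beats 1050.

1050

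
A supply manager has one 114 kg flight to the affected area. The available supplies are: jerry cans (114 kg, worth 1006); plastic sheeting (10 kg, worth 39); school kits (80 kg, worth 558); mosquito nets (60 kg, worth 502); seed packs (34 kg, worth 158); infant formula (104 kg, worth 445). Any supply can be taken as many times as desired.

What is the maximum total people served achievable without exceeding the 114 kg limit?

1006

By people served per kg: jerry cans 8.82, mosquito nets 8.37, school kits 6.97, seed packs 4.65 lead.
The ratio ordering already packs tightly: jerry cans, 114 kg, 1006.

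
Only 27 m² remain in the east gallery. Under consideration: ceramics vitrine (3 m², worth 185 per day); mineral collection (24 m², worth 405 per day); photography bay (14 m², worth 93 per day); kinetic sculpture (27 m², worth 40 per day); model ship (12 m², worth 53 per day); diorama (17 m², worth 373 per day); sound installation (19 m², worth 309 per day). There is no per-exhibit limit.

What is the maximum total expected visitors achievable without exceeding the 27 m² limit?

1665

Ranking by ratio (expected visitors/m²): ceramics vitrine 61.67, diorama 21.94, mineral collection 16.88, sound installation 16.26.
Taking 9×ceramics vitrine: 27 m² used, 1665 in expected visitors.
That's the maximum — no swap from here does better than 1665.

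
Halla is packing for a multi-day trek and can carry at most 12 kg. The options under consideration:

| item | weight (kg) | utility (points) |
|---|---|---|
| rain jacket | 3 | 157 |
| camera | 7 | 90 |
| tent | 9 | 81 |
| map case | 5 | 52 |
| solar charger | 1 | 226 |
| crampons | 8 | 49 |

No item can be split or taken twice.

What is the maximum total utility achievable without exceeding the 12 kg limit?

Rain jacket + camera + solar charger uses 11 of the 12 kg and totals 473.
The closest alternative, rain jacket + map case + solar charger, reaches only 435.

473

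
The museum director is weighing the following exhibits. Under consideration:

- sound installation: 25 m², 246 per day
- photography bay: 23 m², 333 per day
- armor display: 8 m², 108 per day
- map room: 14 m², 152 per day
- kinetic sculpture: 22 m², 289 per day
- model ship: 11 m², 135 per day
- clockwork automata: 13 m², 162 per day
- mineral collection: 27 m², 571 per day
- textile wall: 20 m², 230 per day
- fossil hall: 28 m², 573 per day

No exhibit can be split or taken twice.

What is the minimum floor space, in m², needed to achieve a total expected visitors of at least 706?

38

Need the lightest bundle worth ≥ 706.
model ship + mineral collection: 706 expected visitors at 38 m².
Any bundle with less than 38 m² falls short of 706.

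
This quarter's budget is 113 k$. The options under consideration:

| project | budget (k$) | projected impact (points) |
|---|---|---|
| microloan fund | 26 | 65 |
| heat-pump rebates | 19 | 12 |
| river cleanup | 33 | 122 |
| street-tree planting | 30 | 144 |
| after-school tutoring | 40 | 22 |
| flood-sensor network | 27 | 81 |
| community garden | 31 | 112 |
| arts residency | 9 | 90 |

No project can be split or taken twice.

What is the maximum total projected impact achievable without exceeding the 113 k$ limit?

Taking river cleanup + street-tree planting + community garden + arts residency: 103 k$ used, 468 in projected impact.
The closest alternative, river cleanup + street-tree planting + flood-sensor network + arts residency, reaches only 437.

468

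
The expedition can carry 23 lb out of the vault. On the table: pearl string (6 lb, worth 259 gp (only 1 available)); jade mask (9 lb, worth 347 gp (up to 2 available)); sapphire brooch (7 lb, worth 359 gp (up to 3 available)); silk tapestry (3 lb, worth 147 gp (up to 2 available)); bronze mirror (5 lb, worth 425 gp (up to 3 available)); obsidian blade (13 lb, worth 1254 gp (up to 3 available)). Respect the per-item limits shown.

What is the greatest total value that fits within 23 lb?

2104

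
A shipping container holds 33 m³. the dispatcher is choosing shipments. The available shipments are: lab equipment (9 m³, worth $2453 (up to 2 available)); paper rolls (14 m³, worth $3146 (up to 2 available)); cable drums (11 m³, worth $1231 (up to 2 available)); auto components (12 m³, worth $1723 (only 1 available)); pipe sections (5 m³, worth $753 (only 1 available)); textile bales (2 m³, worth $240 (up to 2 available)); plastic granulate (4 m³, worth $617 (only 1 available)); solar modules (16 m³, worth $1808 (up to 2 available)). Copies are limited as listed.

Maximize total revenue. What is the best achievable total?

The ratio ordering already packs tightly: 2×lab equipment + paper rolls, 32 m³, 8052.
Nothing else within 33 m³ beats 8052.

8052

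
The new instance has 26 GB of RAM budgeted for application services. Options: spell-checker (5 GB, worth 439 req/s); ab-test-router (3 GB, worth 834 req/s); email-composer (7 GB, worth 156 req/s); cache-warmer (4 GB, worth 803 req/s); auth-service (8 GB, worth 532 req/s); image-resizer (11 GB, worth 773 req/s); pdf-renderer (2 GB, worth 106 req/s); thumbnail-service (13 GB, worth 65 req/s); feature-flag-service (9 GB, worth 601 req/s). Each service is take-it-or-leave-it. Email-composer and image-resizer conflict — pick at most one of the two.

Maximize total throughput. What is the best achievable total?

By throughput per GB: ab-test-router 278.00, cache-warmer 200.75, spell-checker 87.80, image-resizer 70.27 lead.
Best packing: spell-checker + ab-test-router + cache-warmer + image-resizer + pdf-renderer — 25 GB, 2955 total.
Next best is ab-test-router + cache-warmer + auth-service + image-resizer at 2942 (26 GB) — short by 13.

2955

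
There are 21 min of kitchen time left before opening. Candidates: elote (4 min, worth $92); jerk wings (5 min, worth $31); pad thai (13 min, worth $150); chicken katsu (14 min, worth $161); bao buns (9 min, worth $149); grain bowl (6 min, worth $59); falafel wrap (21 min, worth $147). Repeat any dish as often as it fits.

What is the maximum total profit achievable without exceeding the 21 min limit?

460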